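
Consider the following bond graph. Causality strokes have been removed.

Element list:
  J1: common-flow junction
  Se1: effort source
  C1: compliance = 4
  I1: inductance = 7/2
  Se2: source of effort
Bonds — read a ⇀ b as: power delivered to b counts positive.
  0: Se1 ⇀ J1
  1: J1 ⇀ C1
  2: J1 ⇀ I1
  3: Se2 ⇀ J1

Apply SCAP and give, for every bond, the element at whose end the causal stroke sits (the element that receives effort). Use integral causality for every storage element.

#0 →J1  (Se1 (Se) sets effort on bond)
#3 →J1  (Se2 fixes effort; stroke away)
#1 →J1  (C1 outputs effort q/C1)
#2 →I1  (closing 1-jn rule on J1)

#0 stroke→J1
#1 stroke→J1
#2 stroke→I1
#3 stroke→J1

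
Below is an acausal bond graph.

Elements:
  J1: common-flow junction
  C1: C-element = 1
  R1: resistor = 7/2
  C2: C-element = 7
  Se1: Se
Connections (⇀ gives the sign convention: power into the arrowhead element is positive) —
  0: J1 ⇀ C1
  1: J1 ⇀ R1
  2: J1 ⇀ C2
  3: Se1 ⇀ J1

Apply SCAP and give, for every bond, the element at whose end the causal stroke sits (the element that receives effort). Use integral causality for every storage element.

bond 0 stroke→J1
bond 1 stroke→R1
bond 2 stroke→J1
bond 3 stroke→J1

bond 3 |J1  (source Se1 imposes e)
bond 0 |J1  (C1 outputs effort q/C1)
bond 2 |J1  (prefer integral on C2)
bond 1 |R1  (J1: last free bond brings flow in)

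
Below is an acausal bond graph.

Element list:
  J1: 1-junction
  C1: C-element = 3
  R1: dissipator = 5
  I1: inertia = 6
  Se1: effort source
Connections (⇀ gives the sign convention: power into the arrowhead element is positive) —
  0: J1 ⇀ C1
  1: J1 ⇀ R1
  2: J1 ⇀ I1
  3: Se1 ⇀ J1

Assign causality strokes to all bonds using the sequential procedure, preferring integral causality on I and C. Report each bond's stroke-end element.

#0 |J1
#1 |J1
#2 |I1
#3 |J1

#3 |J1  (source Se1 imposes e)
#0 |J1  (C1: C, integral causality)
#2 |I1  (I1 integral (f out))
#1 |J1  (J1: bond 2 brought flow, rest push out)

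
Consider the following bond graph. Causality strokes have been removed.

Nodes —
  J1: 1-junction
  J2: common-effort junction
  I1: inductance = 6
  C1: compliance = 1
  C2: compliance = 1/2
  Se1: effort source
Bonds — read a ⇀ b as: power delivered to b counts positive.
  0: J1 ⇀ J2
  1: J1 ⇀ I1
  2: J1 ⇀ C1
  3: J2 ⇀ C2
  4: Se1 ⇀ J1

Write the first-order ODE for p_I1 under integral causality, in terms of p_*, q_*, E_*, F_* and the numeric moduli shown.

#4 stroke→J1  (source Se1 imposes e)
#1 stroke→I1  (prefer integral on I1)
#0 stroke→J1  (common-f at J1 fixed by 1)
#2 stroke→J1  (J1 flow already set via bond 1)
#3 stroke→J2  (only one effort-in slot at J2)

dp_I1/dt = E_Se1 - q_C1 - 2*q_C2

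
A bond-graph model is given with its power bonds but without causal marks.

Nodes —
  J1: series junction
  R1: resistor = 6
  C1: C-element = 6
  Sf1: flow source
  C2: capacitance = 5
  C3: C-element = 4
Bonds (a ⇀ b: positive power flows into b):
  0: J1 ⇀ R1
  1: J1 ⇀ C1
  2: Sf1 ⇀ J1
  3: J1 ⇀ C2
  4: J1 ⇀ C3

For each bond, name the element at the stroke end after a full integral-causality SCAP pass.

β0 |J1
β1 |J1
β2 |Sf1
β3 |J1
β4 |J1

b2 stroke at Sf1  (Sf1 fixes flow; stroke at Sf1)
b0 stroke at J1  (1-jn J1 has f-setter on 2)
b1 stroke at J1  (J1: bond 2 brought flow, rest push out)
b3 stroke at J1  (common-f at J1 fixed by 2)
b4 stroke at J1  (1-jn J1 has f-setter on 2)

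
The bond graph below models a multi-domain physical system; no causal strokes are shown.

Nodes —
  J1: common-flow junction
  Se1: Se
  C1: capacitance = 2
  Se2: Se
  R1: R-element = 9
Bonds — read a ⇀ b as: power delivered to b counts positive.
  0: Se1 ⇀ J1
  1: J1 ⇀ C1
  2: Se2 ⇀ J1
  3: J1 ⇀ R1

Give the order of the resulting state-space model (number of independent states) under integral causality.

b0 →J1  (Se1 (Se) sets effort on bond)
b2 →J1  (source Se2 imposes e)
b1 →J1  (C1 integral (e out))
b3 →R1  (closing 1-jn rule on J1)

1  (C1 all integral)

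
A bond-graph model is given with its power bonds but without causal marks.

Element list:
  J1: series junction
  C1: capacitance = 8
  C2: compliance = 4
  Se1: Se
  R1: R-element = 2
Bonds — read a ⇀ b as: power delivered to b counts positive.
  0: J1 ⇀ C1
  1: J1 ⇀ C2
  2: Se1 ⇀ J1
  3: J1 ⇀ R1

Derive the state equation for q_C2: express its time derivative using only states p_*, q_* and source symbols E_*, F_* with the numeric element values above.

β2 stroke at J1  (Se1: effort source, stroke at far end)
β0 stroke at J1  (C1: C, integral causality)
β1 stroke at J1  (C2 integral (e out))
β3 stroke at R1  (closing 1-jn rule on J1)

dq_C2/dt = E_Se1/2 - q_C1/16 - q_C2/8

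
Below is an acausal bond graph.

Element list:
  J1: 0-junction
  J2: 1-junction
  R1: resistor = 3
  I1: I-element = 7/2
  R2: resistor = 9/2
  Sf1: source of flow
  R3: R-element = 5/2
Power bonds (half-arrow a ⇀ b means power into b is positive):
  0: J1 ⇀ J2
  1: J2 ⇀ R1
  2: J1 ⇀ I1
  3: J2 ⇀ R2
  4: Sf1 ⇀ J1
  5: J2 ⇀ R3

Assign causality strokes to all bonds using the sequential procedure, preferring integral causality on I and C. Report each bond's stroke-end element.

#4 |Sf1  (Sf1 (Sf) sets flow on bond)
#2 |I1  (I1 outputs flow p/I1)
#0 |J1  (J1: last free bond brings effort in)
#1 |J2  (J2: bond 0 brought flow, rest push out)
#3 |J2  (common-f at J2 fixed by 0)
#5 |J2  (J2 flow already set via bond 0)

#0 |J1
#1 |J2
#2 |I1
#3 |J2
#4 |Sf1
#5 |J2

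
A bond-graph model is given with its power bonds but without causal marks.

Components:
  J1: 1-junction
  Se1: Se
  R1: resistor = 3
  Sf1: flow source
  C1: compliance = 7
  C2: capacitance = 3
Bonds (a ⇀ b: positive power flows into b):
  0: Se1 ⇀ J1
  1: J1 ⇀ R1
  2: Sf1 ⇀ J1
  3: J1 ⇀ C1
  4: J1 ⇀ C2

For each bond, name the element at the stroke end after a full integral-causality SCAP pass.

bond 0 stroke at J1  (source Se1 imposes e)
bond 2 stroke at Sf1  (Sf1: flow source, stroke at near end)
bond 1 stroke at J1  (J1 flow already set via bond 2)
bond 3 stroke at J1  (J1: bond 2 brought flow, rest push out)
bond 4 stroke at J1  (common-f at J1 fixed by 2)

#0 stroke→J1
#1 stroke→J1
#2 stroke→Sf1
#3 stroke→J1
#4 stroke→J1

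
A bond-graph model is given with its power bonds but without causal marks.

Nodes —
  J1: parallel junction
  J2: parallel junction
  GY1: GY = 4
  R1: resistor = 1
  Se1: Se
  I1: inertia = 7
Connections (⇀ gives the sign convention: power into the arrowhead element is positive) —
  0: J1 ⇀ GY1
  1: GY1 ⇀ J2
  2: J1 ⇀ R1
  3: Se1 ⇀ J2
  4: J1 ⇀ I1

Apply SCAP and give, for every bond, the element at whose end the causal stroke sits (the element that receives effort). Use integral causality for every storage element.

#0 stroke→GY1
#1 stroke→GY1
#2 stroke→J1
#3 stroke→J2
#4 stroke→I1

bond 3 |J2  (source Se1 imposes e)
bond 1 |GY1  (J2: bond 3 brought effort, rest push out)
bond 0 |GY1  (GY1: gyrator matches bond 1)
bond 4 |I1  (prefer integral on I1)
bond 2 |J1  (J1: last free bond brings effort in)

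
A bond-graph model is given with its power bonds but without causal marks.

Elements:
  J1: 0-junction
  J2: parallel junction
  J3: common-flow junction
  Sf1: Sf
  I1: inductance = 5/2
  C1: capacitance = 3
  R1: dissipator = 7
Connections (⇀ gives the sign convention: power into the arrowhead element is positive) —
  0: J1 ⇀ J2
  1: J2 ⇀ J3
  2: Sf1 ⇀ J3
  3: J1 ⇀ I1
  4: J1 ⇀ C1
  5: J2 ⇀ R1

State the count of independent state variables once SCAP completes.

b2 |Sf1  (Sf1 (Sf) sets flow on bond)
b1 |J3  (1-jn J3 has f-setter on 2)
b3 |I1  (I1 outputs flow p/I1)
b4 |J1  (C1 outputs effort q/C1)
b0 |J2  (0-jn J1 has e-setter on 4)
b5 |R1  (common-e at J2 fixed by 0)

2  (C1, I1 all integral)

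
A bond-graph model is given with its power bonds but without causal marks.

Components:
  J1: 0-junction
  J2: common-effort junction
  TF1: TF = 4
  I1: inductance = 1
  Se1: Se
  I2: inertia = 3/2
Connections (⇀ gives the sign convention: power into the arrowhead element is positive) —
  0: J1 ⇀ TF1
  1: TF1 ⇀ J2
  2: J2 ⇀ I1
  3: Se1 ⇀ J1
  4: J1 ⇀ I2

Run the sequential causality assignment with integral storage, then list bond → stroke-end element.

bond 3 stroke at J1  (source Se1 imposes e)
bond 0 stroke at TF1  (J1: bond 3 brought effort, rest push out)
bond 4 stroke at I2  (0-jn J1 has e-setter on 3)
bond 1 stroke at J2  (TF1 one-in-one-out from 0)
bond 2 stroke at I1  (J2: bond 1 brought effort, rest push out)

β0 stroke at TF1
β1 stroke at J2
β2 stroke at I1
β3 stroke at J1
β4 stroke at I2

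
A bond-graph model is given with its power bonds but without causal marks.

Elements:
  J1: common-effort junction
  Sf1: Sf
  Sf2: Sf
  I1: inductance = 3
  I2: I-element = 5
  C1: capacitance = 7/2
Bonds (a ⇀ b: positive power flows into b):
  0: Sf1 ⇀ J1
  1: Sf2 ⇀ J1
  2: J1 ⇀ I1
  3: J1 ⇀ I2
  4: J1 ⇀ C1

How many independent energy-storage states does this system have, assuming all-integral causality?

3  (C1, I1, I2 all integral)

β0 stroke→Sf1  (source Sf1 imposes f)
β1 stroke→Sf2  (source Sf2 imposes f)
β2 stroke→I1  (I1: I, integral causality)
β3 stroke→I2  (prefer integral on I2)
β4 stroke→J1  (closing 0-jn rule on J1)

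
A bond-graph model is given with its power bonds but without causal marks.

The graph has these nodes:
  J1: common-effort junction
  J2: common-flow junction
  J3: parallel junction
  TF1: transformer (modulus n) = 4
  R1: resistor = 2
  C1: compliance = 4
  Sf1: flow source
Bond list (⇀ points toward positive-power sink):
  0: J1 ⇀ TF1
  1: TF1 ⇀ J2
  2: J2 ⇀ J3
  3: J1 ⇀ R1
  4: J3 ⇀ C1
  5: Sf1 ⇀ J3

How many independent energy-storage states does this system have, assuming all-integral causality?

#5 |Sf1  (Sf1: flow source, stroke at near end)
#4 |J3  (prefer integral on C1)
#2 |J2  (common-e at J3 fixed by 4)
#1 |TF1  (closing 1-jn rule on J2)
#0 |J1  (TF TF1: opposite of bond 1)
#3 |R1  (0-jn J1 has e-setter on 0)

1  (C1 all integral)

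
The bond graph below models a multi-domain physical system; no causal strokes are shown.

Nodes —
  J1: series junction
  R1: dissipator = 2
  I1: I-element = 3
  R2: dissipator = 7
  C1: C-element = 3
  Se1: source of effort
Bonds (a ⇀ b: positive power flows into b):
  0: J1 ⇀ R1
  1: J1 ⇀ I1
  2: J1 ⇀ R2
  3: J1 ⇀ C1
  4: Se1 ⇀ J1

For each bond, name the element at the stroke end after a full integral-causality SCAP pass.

b4 stroke→J1  (source Se1 imposes e)
b1 stroke→I1  (I1 integral (f out))
b0 stroke→J1  (J1: bond 1 brought flow, rest push out)
b2 stroke→J1  (J1 flow already set via bond 1)
b3 stroke→J1  (J1 flow already set via bond 1)

bond 0 stroke at J1
bond 1 stroke at I1
bond 2 stroke at J1
bond 3 stroke at J1
bond 4 stroke at J1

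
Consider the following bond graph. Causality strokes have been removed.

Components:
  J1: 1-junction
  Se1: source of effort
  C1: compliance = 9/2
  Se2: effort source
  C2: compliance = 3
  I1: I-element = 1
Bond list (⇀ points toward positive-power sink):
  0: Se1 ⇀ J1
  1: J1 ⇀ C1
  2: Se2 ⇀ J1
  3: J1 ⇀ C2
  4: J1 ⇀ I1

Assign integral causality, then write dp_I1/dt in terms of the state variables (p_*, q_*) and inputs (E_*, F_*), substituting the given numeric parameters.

dp_I1/dt = E_Se1 + E_Se2 - 2*q_C1/9 - q_C2/3

#0 stroke→J1  (Se1 (Se) sets effort on bond)
#2 stroke→J1  (Se2: effort source, stroke at far end)
#1 stroke→J1  (prefer integral on C1)
#3 stroke→J1  (C2 integral (e out))
#4 stroke→I1  (J1 needs exactly one f-in)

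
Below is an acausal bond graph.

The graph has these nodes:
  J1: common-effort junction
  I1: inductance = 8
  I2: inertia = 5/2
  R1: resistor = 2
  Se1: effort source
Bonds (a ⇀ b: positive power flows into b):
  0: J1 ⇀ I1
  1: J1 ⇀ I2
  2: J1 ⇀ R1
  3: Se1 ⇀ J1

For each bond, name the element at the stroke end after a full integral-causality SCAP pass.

b0 |I1
b1 |I2
b2 |R1
b3 |J1

b3 stroke→J1  (Se1: effort source, stroke at far end)
b0 stroke→I1  (J1: bond 3 brought effort, rest push out)
b1 stroke→I2  (0-jn J1 has e-setter on 3)
b2 stroke→R1  (J1: bond 3 brought effort, rest push out)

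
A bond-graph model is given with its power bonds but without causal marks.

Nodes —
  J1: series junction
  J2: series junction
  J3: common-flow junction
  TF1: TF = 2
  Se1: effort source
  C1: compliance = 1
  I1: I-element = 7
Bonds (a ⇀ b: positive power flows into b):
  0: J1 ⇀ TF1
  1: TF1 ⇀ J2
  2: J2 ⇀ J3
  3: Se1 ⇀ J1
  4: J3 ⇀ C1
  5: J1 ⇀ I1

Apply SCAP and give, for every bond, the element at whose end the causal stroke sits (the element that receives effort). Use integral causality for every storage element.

#3 stroke at J1  (Se1 fixes effort; stroke away)
#4 stroke at J3  (C1: C, integral causality)
#2 stroke at J2  (only one flow-in slot at J3)
#1 stroke at TF1  (closing 1-jn rule on J2)
#0 stroke at J1  (through TF1, causality passes straight; one stroke at TF1)
#5 stroke at I1  (only one flow-in slot at J1)

#0 stroke at J1
#1 stroke at TF1
#2 stroke at J2
#3 stroke at J1
#4 stroke at J3
#5 stroke at I1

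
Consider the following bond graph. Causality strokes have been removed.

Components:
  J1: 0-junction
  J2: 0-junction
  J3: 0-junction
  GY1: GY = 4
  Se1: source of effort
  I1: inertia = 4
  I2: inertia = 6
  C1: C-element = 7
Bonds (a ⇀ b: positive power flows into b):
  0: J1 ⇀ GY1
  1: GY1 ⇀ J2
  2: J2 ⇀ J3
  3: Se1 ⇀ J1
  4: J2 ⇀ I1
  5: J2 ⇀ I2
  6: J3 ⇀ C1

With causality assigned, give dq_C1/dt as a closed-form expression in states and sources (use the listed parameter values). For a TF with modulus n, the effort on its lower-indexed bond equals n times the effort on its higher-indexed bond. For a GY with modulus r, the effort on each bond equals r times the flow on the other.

dq_C1/dt = E_Se1/4 - p_I1/4 - p_I2/6

bond 3 stroke→J1  (Se1 fixes effort; stroke away)
bond 0 stroke→GY1  (J1 effort already set via bond 3)
bond 1 stroke→GY1  (GY1: gyrator matches bond 0)
bond 4 stroke→I1  (prefer integral on I1)
bond 5 stroke→I2  (I2 integral (f out))
bond 2 stroke→J2  (only one effort-in slot at J2)
bond 6 stroke→J3  (only one effort-in slot at J3)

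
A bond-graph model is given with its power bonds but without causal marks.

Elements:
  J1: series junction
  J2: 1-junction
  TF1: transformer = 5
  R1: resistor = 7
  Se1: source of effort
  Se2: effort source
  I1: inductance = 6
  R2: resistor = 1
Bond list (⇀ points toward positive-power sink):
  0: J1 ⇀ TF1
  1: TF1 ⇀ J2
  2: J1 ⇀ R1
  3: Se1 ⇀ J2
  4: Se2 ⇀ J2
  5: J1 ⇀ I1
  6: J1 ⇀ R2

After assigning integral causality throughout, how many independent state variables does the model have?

β3 stroke→J2  (Se1 (Se) sets effort on bond)
β4 stroke→J2  (Se2 (Se) sets effort on bond)
β1 stroke→TF1  (only one flow-in slot at J2)
β0 stroke→J1  (TF TF1: opposite of bond 1)
β5 stroke→I1  (I1: I, integral causality)
β2 stroke→J1  (J1 flow already set via bond 5)
β6 stroke→J1  (1-jn J1 has f-setter on 5)

1  (I1 all integral)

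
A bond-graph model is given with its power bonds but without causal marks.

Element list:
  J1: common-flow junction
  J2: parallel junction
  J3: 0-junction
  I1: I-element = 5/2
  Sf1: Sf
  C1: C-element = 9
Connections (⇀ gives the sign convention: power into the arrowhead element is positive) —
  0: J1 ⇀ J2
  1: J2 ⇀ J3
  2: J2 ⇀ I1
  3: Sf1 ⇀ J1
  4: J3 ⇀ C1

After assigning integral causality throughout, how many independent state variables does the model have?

#3 →Sf1  (Sf1: flow source, stroke at near end)
#0 →J1  (J1 flow already set via bond 3)
#2 →I1  (I1 outputs flow p/I1)
#1 →J2  (J2: last free bond brings effort in)
#4 →J3  (only one effort-in slot at J3)

2  (C1, I1 all integral)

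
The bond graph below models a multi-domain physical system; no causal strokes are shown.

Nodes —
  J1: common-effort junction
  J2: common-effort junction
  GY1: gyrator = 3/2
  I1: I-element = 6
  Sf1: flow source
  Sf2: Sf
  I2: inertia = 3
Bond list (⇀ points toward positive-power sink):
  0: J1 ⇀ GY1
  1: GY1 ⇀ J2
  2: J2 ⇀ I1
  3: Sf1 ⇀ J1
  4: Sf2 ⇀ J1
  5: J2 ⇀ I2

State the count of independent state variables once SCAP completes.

2  (I1, I2 all integral)

b3 |Sf1  (source Sf1 imposes f)
b4 |Sf2  (Sf2 (Sf) sets flow on bond)
b0 |J1  (only one effort-in slot at J1)
b1 |J2  (GY GY1: same side as bond 0)
b2 |I1  (J2 effort already set via bond 1)
b5 |I2  (J2 effort already set via bond 1)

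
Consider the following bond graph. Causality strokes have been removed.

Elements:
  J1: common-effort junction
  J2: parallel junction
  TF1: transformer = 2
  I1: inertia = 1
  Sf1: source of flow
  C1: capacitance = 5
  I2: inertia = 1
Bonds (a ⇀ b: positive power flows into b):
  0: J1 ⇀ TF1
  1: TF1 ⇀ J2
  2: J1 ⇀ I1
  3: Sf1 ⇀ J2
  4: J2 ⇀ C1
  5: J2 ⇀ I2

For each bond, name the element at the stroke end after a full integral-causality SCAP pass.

b3 →Sf1  (Sf1 fixes flow; stroke at Sf1)
b2 →I1  (I1 integral (f out))
b0 →J1  (J1: last free bond brings effort in)
b1 →TF1  (TF TF1: opposite of bond 0)
b4 →J2  (C1 integral (e out))
b5 →I2  (J2 effort already set via bond 4)

b0 stroke→J1
b1 stroke→TF1
b2 stroke→I1
b3 stroke→Sf1
b4 stroke→J2
b5 stroke→I2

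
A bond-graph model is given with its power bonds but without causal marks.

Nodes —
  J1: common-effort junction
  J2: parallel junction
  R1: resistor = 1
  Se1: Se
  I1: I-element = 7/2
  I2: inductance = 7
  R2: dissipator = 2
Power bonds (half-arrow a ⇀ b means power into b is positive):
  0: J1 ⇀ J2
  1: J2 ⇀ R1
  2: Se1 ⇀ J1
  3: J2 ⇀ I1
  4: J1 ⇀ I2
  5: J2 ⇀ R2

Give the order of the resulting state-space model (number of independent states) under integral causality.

b2 |J1  (Se1 fixes effort; stroke away)
b0 |J2  (common-e at J1 fixed by 2)
b4 |I2  (0-jn J1 has e-setter on 2)
b1 |R1  (common-e at J2 fixed by 0)
b3 |I1  (common-e at J2 fixed by 0)
b5 |R2  (J2 effort already set via bond 0)

2  (I1, I2 all integral)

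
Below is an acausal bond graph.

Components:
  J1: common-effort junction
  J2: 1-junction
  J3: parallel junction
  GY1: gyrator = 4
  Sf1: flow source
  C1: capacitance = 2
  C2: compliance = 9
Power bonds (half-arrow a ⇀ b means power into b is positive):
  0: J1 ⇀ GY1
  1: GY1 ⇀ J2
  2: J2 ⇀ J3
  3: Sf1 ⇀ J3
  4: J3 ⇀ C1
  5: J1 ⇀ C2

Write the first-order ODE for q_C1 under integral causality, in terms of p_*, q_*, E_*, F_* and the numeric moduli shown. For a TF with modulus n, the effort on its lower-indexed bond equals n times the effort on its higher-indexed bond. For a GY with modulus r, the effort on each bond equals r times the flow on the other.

#3 stroke→Sf1  (Sf1: flow source, stroke at near end)
#4 stroke→J3  (prefer integral on C1)
#2 stroke→J2  (common-e at J3 fixed by 4)
#1 stroke→GY1  (only one flow-in slot at J2)
#0 stroke→GY1  (GY1: gyrator matches bond 1)
#5 stroke→J1  (only one effort-in slot at J1)

dq_C1/dt = F_Sf1 + q_C2/36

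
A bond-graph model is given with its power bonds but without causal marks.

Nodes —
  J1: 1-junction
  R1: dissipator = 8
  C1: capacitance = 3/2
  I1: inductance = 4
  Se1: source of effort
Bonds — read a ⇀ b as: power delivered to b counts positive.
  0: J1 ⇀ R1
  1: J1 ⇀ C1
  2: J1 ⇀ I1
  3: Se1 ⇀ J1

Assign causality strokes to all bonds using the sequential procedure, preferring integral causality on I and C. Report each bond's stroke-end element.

#0 →J1
#1 →J1
#2 →I1
#3 →J1

bond 3 →J1  (source Se1 imposes e)
bond 1 →J1  (prefer integral on C1)
bond 2 →I1  (I1: I, integral causality)
bond 0 →J1  (J1: bond 2 brought flow, rest push out)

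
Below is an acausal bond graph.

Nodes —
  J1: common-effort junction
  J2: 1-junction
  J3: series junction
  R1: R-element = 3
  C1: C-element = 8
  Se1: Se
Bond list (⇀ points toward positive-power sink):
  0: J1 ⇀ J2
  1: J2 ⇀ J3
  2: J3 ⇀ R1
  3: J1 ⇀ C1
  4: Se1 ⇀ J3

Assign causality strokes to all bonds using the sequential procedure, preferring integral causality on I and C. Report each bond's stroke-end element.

b4 stroke→J3  (source Se1 imposes e)
b3 stroke→J1  (C1 outputs effort q/C1)
b0 stroke→J2  (J1: bond 3 brought effort, rest push out)
b1 stroke→J3  (closing 1-jn rule on J2)
b2 stroke→R1  (closing 1-jn rule on J3)

b0 stroke at J2
b1 stroke at J3
b2 stroke at R1
b3 stroke at J1
b4 stroke at J3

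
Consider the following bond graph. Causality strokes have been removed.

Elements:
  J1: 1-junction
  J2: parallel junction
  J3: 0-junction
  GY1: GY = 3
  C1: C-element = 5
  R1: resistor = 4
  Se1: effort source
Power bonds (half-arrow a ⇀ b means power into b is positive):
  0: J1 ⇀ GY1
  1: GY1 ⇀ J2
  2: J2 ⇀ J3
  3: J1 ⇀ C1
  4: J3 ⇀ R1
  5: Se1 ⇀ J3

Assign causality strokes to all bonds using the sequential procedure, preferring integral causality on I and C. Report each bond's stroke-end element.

#5 stroke at J3  (Se1: effort source, stroke at far end)
#2 stroke at J2  (J3: bond 5 brought effort, rest push out)
#4 stroke at R1  (common-e at J3 fixed by 5)
#1 stroke at GY1  (J2: bond 2 brought effort, rest push out)
#0 stroke at GY1  (GY GY1: same side as bond 1)
#3 stroke at J1  (J1: bond 0 brought flow, rest push out)

β0 stroke→GY1
β1 stroke→GY1
β2 stroke→J2
β3 stroke→J1
β4 stroke→R1
β5 stroke→J3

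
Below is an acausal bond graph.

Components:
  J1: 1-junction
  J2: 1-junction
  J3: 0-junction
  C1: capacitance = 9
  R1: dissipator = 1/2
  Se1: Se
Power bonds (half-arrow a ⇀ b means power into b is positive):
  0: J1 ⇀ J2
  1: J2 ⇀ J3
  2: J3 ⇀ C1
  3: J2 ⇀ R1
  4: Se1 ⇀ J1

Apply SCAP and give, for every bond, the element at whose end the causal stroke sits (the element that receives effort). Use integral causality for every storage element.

b0 |J2
b1 |J2
b2 |J3
b3 |R1
b4 |J1

bond 4 stroke at J1  (Se1 (Se) sets effort on bond)
bond 0 stroke at J2  (J1: last free bond brings flow in)
bond 2 stroke at J3  (C1: C, integral causality)
bond 1 stroke at J2  (common-e at J3 fixed by 2)
bond 3 stroke at R1  (J2 needs exactly one f-in)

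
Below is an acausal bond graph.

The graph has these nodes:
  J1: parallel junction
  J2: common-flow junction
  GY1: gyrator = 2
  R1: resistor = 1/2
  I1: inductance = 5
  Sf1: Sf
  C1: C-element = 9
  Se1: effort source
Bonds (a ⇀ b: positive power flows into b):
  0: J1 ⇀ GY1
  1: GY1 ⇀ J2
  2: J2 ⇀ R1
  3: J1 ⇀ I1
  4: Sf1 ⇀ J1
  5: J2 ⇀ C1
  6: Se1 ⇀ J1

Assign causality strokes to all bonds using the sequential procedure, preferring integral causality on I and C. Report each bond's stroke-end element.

b0 →GY1
b1 →GY1
b2 →J2
b3 →I1
b4 →Sf1
b5 →J2
b6 →J1

#4 →Sf1  (Sf1 (Sf) sets flow on bond)
#6 →J1  (Se1: effort source, stroke at far end)
#0 →GY1  (J1 effort already set via bond 6)
#3 →I1  (0-jn J1 has e-setter on 6)
#1 →GY1  (through GY1, causality inverts; strokes same side of GY1)
#2 →J2  (common-f at J2 fixed by 1)
#5 →J2  (J2: bond 1 brought flow, rest push out)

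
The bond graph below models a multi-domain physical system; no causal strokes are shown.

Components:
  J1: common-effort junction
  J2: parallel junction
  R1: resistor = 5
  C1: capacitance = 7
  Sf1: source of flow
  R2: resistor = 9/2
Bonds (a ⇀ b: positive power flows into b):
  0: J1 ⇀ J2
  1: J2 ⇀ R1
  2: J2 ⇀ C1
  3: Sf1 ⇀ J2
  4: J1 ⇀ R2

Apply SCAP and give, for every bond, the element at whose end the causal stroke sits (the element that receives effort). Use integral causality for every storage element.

β3 |Sf1  (Sf1 (Sf) sets flow on bond)
β2 |J2  (C1: C, integral causality)
β0 |J1  (J2 effort already set via bond 2)
β1 |R1  (J2: bond 2 brought effort, rest push out)
β4 |R2  (0-jn J1 has e-setter on 0)

b0 stroke at J1
b1 stroke at R1
b2 stroke at J2
b3 stroke at Sf1
b4 stroke at R2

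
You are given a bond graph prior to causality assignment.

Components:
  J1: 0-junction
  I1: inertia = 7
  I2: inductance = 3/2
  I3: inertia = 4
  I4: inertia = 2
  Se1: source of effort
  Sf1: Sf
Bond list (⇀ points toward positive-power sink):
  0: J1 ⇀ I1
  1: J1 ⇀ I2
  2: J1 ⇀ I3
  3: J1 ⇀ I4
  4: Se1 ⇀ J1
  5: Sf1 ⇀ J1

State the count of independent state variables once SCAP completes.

b4 stroke→J1  (source Se1 imposes e)
b5 stroke→Sf1  (source Sf1 imposes f)
b0 stroke→I1  (J1: bond 4 brought effort, rest push out)
b1 stroke→I2  (0-jn J1 has e-setter on 4)
b2 stroke→I3  (J1: bond 4 brought effort, rest push out)
b3 stroke→I4  (0-jn J1 has e-setter on 4)

4  (I1, I2, I3, I4 all integral)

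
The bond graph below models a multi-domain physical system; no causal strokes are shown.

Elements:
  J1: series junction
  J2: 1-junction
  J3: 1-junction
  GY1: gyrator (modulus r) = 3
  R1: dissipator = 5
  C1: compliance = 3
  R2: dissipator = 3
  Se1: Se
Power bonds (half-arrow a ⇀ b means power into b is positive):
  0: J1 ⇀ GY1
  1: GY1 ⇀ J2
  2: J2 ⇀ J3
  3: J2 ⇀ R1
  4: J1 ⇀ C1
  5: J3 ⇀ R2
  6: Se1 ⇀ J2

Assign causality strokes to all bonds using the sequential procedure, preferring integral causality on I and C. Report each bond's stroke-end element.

b6 stroke→J2  (Se1 (Se) sets effort on bond)
b4 stroke→J1  (C1: C, integral causality)
b0 stroke→GY1  (J1 needs exactly one f-in)
b1 stroke→GY1  (through GY1, causality inverts; strokes same side of GY1)
b2 stroke→J2  (J2: bond 1 brought flow, rest push out)
b3 stroke→J2  (common-f at J2 fixed by 1)
b5 stroke→J3  (J3 flow already set via bond 2)

#0 →GY1
#1 →GY1
#2 →J2
#3 →J2
#4 →J1
#5 →J3
#6 →J2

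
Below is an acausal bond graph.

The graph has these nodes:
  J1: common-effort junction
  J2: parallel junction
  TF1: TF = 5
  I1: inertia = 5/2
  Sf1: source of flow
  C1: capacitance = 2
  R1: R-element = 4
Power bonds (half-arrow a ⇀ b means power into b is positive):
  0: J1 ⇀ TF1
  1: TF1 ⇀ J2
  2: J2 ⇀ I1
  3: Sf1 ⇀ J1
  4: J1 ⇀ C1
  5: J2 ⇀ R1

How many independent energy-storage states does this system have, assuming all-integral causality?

2  (C1, I1 all integral)

bond 3 stroke at Sf1  (source Sf1 imposes f)
bond 2 stroke at I1  (I1 integral (f out))
bond 4 stroke at J1  (prefer integral on C1)
bond 0 stroke at TF1  (common-e at J1 fixed by 4)
bond 1 stroke at J2  (through TF1, causality passes straight; one stroke at TF1)
bond 5 stroke at R1  (J2: bond 1 brought effort, rest push out)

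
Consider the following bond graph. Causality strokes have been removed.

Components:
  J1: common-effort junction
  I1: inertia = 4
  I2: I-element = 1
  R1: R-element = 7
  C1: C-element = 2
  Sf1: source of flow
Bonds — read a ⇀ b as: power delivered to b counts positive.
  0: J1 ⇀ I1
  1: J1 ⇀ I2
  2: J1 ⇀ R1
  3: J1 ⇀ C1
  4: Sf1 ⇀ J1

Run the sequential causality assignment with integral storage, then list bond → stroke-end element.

bond 4 |Sf1  (Sf1 fixes flow; stroke at Sf1)
bond 0 |I1  (I1: I, integral causality)
bond 1 |I2  (I2 outputs flow p/I2)
bond 3 |J1  (prefer integral on C1)
bond 2 |R1  (0-jn J1 has e-setter on 3)

b0 |I1
b1 |I2
b2 |R1
b3 |J1
b4 |Sf1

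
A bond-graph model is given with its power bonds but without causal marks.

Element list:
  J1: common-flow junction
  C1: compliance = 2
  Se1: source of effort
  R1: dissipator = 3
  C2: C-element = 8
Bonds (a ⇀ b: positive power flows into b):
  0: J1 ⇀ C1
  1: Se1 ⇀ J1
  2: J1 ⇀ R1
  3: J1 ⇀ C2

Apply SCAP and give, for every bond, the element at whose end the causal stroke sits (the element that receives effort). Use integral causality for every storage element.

bond 1 stroke→J1  (Se1 fixes effort; stroke away)
bond 0 stroke→J1  (prefer integral on C1)
bond 3 stroke→J1  (C2: C, integral causality)
bond 2 stroke→R1  (J1: last free bond brings flow in)

β0 |J1
β1 |J1
β2 |R1
β3 |J1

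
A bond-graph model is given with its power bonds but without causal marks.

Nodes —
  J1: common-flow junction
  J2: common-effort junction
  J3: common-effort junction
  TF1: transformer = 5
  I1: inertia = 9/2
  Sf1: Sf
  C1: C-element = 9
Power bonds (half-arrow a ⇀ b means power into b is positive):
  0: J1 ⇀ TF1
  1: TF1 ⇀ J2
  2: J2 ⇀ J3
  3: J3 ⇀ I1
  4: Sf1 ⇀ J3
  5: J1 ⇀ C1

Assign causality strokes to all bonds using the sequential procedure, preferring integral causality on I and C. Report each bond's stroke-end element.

bond 0 stroke at TF1
bond 1 stroke at J2
bond 2 stroke at J3
bond 3 stroke at I1
bond 4 stroke at Sf1
bond 5 stroke at J1

β4 |Sf1  (Sf1 (Sf) sets flow on bond)
β3 |I1  (I1 outputs flow p/I1)
β2 |J3  (only one effort-in slot at J3)
β1 |J2  (J2: last free bond brings effort in)
β0 |TF1  (through TF1, causality passes straight; one stroke at TF1)
β5 |J1  (J1: bond 0 brought flow, rest push out)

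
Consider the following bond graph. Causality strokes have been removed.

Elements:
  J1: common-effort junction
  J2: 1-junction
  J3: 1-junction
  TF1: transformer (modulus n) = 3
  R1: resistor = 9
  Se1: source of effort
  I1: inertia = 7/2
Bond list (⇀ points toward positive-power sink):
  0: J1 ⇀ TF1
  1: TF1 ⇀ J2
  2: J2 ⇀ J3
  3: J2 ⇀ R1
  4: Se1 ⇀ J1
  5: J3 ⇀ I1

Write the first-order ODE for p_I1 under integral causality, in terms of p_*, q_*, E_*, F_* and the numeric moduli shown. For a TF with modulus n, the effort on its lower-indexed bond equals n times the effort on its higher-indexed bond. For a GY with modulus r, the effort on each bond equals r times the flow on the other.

b4 |J1  (Se1: effort source, stroke at far end)
b0 |TF1  (common-e at J1 fixed by 4)
b1 |J2  (through TF1, causality passes straight; one stroke at TF1)
b5 |I1  (I1: I, integral causality)
b2 |J3  (common-f at J3 fixed by 5)
b3 |J2  (common-f at J2 fixed by 2)

dp_I1/dt = E_Se1/3 - 18*p_I1/7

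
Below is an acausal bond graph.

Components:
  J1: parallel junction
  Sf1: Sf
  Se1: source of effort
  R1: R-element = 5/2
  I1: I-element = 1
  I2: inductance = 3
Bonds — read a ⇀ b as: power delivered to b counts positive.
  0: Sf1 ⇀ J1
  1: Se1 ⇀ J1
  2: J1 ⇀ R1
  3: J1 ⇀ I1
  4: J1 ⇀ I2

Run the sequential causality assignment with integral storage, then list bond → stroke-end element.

#0 stroke at Sf1  (Sf1 (Sf) sets flow on bond)
#1 stroke at J1  (Se1: effort source, stroke at far end)
#2 stroke at R1  (J1 effort already set via bond 1)
#3 stroke at I1  (common-e at J1 fixed by 1)
#4 stroke at I2  (J1 effort already set via bond 1)

bond 0 →Sf1
bond 1 →J1
bond 2 →R1
bond 3 →I1
bond 4 →I2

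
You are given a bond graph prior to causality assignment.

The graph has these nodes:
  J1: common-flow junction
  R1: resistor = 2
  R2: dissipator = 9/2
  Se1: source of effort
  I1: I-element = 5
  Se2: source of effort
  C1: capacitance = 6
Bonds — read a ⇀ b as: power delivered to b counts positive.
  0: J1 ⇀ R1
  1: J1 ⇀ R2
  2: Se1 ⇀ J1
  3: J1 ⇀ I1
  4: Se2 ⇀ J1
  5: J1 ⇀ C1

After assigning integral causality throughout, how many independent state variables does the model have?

2  (C1, I1 all integral)

β2 stroke→J1  (source Se1 imposes e)
β4 stroke→J1  (Se2: effort source, stroke at far end)
β3 stroke→I1  (I1 outputs flow p/I1)
β0 stroke→J1  (common-f at J1 fixed by 3)
β1 stroke→J1  (1-jn J1 has f-setter on 3)
β5 stroke→J1  (1-jn J1 has f-setter on 3)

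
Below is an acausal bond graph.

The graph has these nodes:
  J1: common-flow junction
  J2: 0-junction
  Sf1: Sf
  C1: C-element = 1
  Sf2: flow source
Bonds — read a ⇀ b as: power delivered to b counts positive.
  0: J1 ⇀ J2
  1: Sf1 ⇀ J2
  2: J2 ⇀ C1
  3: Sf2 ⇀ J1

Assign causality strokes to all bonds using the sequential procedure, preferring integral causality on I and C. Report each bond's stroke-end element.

b1 stroke→Sf1  (Sf1 fixes flow; stroke at Sf1)
b3 stroke→Sf2  (Sf2 (Sf) sets flow on bond)
b0 stroke→J1  (1-jn J1 has f-setter on 3)
b2 stroke→J2  (J2 needs exactly one e-in)

β0 stroke at J1
β1 stroke at Sf1
β2 stroke at J2
β3 stroke at Sf2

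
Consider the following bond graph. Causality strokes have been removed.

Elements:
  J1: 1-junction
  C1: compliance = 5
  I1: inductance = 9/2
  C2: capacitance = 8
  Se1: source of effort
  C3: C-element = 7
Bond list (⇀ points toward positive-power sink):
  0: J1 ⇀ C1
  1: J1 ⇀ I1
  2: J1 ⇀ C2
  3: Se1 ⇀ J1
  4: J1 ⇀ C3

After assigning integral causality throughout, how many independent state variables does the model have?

b3 →J1  (Se1 (Se) sets effort on bond)
b0 →J1  (C1 integral (e out))
b1 →I1  (I1: I, integral causality)
b2 →J1  (1-jn J1 has f-setter on 1)
b4 →J1  (1-jn J1 has f-setter on 1)

4  (C1, C2, C3, I1 all integral)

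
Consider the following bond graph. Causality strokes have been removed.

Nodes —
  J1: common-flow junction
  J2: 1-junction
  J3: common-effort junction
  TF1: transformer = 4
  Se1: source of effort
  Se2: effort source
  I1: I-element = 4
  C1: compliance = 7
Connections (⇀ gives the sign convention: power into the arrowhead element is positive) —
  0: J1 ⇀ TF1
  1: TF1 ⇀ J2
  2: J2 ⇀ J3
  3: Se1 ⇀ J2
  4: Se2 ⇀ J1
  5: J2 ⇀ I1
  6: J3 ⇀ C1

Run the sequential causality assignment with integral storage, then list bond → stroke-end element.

b0 stroke→TF1
b1 stroke→J2
b2 stroke→J2
b3 stroke→J2
b4 stroke→J1
b5 stroke→I1
b6 stroke→J3

β3 stroke at J2  (source Se1 imposes e)
β4 stroke at J1  (Se2 (Se) sets effort on bond)
β0 stroke at TF1  (J1 needs exactly one f-in)
β1 stroke at J2  (TF1 one-in-one-out from 0)
β5 stroke at I1  (I1 outputs flow p/I1)
β2 stroke at J2  (common-f at J2 fixed by 5)
β6 stroke at J3  (closing 0-jn rule on J3)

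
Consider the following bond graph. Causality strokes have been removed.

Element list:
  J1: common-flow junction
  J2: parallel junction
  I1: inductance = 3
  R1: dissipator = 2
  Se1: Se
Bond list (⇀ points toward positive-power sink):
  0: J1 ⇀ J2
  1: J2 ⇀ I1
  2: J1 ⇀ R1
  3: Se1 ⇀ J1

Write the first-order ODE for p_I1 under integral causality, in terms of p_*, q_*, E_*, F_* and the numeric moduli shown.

#3 stroke at J1  (Se1 fixes effort; stroke away)
#1 stroke at I1  (I1 outputs flow p/I1)
#0 stroke at J2  (J2: last free bond brings effort in)
#2 stroke at J1  (J1 flow already set via bond 0)

dp_I1/dt = E_Se1 - 2*p_I1/3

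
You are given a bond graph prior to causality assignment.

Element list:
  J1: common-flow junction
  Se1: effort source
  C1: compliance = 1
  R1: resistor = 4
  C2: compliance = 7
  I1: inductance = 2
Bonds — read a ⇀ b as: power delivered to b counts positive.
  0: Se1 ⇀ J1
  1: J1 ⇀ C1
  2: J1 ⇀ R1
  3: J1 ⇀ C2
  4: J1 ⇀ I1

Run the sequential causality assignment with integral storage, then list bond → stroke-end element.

β0 stroke→J1  (Se1: effort source, stroke at far end)
β1 stroke→J1  (prefer integral on C1)
β3 stroke→J1  (C2 outputs effort q/C2)
β4 stroke→I1  (prefer integral on I1)
β2 stroke→J1  (J1: bond 4 brought flow, rest push out)

b0 stroke→J1
b1 stroke→J1
b2 stroke→J1
b3 stroke→J1
b4 stroke→I1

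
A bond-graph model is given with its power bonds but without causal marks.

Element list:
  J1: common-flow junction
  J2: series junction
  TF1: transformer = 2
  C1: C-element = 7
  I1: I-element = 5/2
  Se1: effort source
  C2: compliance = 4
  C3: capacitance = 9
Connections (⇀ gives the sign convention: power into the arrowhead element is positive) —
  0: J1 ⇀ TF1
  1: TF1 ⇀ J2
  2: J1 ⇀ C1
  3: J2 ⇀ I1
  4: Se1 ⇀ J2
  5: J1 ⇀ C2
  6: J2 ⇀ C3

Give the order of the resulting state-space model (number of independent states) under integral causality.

4  (C1, C2, C3, I1 all integral)

#4 →J2  (source Se1 imposes e)
#2 →J1  (C1 outputs effort q/C1)
#3 →I1  (I1 outputs flow p/I1)
#1 →J2  (1-jn J2 has f-setter on 3)
#6 →J2  (1-jn J2 has f-setter on 3)
#0 →TF1  (TF1: transformer flips bond 1)
#5 →J1  (common-f at J1 fixed by 0)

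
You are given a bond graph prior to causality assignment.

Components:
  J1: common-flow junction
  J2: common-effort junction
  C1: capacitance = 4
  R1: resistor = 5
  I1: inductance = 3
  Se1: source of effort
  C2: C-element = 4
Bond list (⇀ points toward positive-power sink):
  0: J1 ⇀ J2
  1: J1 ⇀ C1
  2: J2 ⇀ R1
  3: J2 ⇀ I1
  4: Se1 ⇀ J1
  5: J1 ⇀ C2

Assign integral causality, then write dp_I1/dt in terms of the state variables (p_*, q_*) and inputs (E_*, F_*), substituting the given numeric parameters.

dp_I1/dt = E_Se1 - q_C1/4 - q_C2/4

#4 |J1  (Se1 (Se) sets effort on bond)
#1 |J1  (prefer integral on C1)
#3 |I1  (I1 outputs flow p/I1)
#5 |J1  (C2 integral (e out))
#0 |J2  (closing 1-jn rule on J1)
#2 |R1  (J2: bond 0 brought effort, rest push out)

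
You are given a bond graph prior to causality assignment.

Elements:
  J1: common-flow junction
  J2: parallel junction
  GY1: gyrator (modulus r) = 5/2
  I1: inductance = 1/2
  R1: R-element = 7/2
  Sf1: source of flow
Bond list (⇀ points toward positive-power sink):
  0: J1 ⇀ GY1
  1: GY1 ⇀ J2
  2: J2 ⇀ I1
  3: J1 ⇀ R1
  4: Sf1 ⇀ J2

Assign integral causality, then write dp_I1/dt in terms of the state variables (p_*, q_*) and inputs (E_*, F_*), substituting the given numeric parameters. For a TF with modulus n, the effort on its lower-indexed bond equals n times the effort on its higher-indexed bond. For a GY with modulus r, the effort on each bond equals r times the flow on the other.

dp_I1/dt = 25*F_Sf1/14 - 25*p_I1/7

β4 stroke at Sf1  (Sf1: flow source, stroke at near end)
β2 stroke at I1  (I1 integral (f out))
β1 stroke at J2  (J2 needs exactly one e-in)
β0 stroke at J1  (GY GY1: same side as bond 1)
β3 stroke at R1  (closing 1-jn rule on J1)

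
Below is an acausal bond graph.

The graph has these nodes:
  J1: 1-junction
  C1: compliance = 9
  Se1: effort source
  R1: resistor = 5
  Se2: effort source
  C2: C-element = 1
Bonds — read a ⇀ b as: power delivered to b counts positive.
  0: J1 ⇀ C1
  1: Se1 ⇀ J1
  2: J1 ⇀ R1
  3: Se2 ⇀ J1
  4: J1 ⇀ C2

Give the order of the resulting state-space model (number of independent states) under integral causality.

bond 1 stroke at J1  (source Se1 imposes e)
bond 3 stroke at J1  (source Se2 imposes e)
bond 0 stroke at J1  (C1: C, integral causality)
bond 4 stroke at J1  (prefer integral on C2)
bond 2 stroke at R1  (closing 1-jn rule on J1)

2  (C1, C2 all integral)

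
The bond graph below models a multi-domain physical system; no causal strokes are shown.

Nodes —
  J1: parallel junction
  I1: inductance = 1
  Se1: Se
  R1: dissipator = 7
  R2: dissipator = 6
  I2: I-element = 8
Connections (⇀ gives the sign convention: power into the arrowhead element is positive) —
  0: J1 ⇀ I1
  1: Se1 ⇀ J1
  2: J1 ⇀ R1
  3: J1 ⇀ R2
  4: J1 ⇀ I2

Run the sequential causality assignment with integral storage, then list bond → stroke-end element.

#0 stroke at I1
#1 stroke at J1
#2 stroke at R1
#3 stroke at R2
#4 stroke at I2

b1 |J1  (source Se1 imposes e)
b0 |I1  (common-e at J1 fixed by 1)
b2 |R1  (J1 effort already set via bond 1)
b3 |R2  (J1: bond 1 brought effort, rest push out)
b4 |I2  (J1 effort already set via bond 1)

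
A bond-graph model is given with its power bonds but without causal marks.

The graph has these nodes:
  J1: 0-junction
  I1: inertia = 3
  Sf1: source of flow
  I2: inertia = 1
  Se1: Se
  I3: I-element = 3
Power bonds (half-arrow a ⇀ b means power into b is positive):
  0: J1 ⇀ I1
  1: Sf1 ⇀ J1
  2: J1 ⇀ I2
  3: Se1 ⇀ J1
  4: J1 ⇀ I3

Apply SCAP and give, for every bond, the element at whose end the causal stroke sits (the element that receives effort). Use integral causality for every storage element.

bond 1 |Sf1  (source Sf1 imposes f)
bond 3 |J1  (Se1: effort source, stroke at far end)
bond 0 |I1  (J1: bond 3 brought effort, rest push out)
bond 2 |I2  (J1: bond 3 brought effort, rest push out)
bond 4 |I3  (J1: bond 3 brought effort, rest push out)

b0 →I1
b1 →Sf1
b2 →I2
b3 →J1
b4 →I3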